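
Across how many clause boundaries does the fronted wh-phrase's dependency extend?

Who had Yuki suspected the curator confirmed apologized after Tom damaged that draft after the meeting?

"who" is extracted from the subject of "apologized".
Boundaries crossed, outermost first: [Ø], [Ø] — 2 in total.

2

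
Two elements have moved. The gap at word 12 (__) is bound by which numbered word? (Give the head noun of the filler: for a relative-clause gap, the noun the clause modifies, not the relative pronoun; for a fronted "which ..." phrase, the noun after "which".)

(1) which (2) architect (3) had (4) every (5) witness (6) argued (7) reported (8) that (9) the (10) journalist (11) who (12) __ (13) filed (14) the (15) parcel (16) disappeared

The marked gap is inside the relative clause, the subject of "filed".
Its filler is the head noun "journalist" (via "who"), at word 10.
(The other dependency links word 2 to a gap after word 6.)

10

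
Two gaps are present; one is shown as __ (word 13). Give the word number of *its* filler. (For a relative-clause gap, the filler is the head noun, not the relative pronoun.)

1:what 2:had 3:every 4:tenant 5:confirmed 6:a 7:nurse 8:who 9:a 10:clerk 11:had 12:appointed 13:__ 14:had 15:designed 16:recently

7

The marked gap is inside the relative clause, the direct object of "appointed".
Its filler is the head noun "nurse" (via "who"), at word 7.
(The other dependency links word 1 to a gap after word 15.)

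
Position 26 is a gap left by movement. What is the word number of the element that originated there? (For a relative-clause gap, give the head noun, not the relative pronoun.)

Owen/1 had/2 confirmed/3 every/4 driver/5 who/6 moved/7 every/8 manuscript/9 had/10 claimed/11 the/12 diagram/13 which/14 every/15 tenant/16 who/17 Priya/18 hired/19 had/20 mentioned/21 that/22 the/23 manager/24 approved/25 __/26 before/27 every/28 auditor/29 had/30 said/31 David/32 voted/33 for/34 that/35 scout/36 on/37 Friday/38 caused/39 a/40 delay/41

The gap at 26 is the object of "approved", inside a relative clause.
The relative pronoun is "which" (word 14); it is bound by the head noun immediately before it.
Its filler is the head noun "diagram", at word 13.

13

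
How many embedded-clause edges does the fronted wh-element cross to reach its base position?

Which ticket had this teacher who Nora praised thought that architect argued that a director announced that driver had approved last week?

3

"which ticket" is extracted from the object of "approved".
Boundaries crossed, outermost first: [Ø], [that], [Ø] — 3 in total.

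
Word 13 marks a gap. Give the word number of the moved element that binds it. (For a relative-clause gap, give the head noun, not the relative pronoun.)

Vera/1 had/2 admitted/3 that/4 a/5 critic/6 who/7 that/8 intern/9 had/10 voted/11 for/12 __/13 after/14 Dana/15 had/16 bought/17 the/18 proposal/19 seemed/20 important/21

6

The gap at 13 is the prepositional object of "voted", inside a relative clause.
The relative pronoun is "who" (word 7); it is bound by the head noun immediately before it.
Its filler is the head noun "critic", at word 6.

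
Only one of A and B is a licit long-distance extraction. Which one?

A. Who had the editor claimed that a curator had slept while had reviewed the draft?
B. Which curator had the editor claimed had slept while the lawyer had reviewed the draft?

In A, the wh-phrase is extracted from inside an adjunct island (introduced by "while"), which blocks movement.
In B, the extraction path crosses only that-complement boundaries, which are transparent.
So B is grammatical.

B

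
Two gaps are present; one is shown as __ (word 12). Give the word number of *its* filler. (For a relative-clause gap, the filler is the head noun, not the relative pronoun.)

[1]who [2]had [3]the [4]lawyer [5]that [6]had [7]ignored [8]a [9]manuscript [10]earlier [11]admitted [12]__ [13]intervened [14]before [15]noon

The marked gap is the subject of "intervened".
Its filler is the fronted wh-phrase "who", at word 1.
(The other dependency links word 4 to a gap after word 5.)

1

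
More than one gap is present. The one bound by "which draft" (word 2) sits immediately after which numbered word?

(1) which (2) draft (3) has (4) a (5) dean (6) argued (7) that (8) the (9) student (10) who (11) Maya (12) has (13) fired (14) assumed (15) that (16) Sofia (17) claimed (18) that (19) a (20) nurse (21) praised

21

The displaced element is "which draft" (word 2).
It is linked across 3 clause boundaries (that → that → that).
It functions as the direct object of "praised", so the gap sits immediately after word 21 ("praised").
Base order: A dean has argued that the student who Maya has fired assumed that Sofia claimed that a nurse praised which draft.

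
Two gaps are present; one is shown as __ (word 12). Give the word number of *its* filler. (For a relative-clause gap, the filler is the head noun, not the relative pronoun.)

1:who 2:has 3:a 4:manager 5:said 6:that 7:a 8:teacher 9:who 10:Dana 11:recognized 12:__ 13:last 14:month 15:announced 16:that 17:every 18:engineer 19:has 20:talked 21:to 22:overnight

8

The marked gap is inside the relative clause, the direct object of "recognized".
Its filler is the head noun "teacher" (via "who"), at word 8.
(The other dependency links word 1 to a gap after word 21.)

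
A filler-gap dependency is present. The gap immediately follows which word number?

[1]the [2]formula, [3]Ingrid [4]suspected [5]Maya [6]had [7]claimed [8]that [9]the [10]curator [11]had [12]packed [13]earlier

12

The displaced element is "the formula" (word 2).
It is linked across 2 clause boundaries (Ø → that).
It functions as the direct object of "packed", so the gap sits immediately after word 12 ("packed").
Base order: Ingrid suspected Maya had claimed that the curator had packed the formula earlier.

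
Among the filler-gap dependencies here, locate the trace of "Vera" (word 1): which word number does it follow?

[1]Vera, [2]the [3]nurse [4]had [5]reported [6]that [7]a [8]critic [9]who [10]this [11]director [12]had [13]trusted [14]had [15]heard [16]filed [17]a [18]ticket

15

The displaced element is "Vera" (word 1).
It is linked across 2 clause boundaries (that → Ø).
It functions as the subject of "filed", so the gap sits immediately after word 15 ("heard").
Base order: The nurse had reported that a critic who this director had trusted had heard that Vera filed a ticket.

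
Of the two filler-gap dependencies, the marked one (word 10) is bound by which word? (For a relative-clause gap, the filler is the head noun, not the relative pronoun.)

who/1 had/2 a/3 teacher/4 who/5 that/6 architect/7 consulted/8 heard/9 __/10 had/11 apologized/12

1

The marked gap is the subject of "apologized".
Its filler is the fronted wh-phrase "who", at word 1.
(The other dependency links word 4 to a gap after word 8.)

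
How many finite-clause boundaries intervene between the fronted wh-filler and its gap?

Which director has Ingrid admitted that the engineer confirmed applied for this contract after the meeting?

2

"which director" is extracted from the subject of "applied".
Boundaries crossed, outermost first: [that], [Ø] — 2 in total.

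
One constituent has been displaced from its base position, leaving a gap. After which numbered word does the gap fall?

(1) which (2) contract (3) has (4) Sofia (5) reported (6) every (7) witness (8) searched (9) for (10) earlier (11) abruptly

9

The displaced element is "which contract" (word 2).
It is linked across 1 clause boundary (Ø).
It functions as the object of the preposition "for" of "searched", so the gap sits immediately after word 9 ("for").
Base order: Sofia has reported every witness searched for which contract earlier abruptly.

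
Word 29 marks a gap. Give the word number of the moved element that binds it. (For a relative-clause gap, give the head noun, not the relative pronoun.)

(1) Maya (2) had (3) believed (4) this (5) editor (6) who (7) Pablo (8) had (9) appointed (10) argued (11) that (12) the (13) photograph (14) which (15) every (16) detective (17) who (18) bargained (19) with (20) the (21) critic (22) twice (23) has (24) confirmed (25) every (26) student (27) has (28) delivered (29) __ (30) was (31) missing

The gap at 29 is the object of "delivered", inside a relative clause.
The relative pronoun is "which" (word 14); it is bound by the head noun immediately before it.
Its filler is the head noun "photograph", at word 13.

13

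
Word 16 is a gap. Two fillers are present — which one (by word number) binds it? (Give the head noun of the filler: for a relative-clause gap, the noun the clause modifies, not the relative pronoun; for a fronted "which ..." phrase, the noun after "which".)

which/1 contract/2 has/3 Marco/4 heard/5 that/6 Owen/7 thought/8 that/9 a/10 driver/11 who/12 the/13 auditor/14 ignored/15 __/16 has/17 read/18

11

The marked gap is inside the relative clause, the direct object of "ignored".
Its filler is the head noun "driver" (via "who"), at word 11.
(The other dependency links word 2 to a gap after word 18.)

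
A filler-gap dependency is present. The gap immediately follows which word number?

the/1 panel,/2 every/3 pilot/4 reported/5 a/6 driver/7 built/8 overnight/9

8

The displaced element is "the panel" (word 2).
It is linked across 1 clause boundary (Ø).
It functions as the direct object of "built", so the gap sits immediately after word 8 ("built").
Base order: Every pilot reported a driver built the panel overnight.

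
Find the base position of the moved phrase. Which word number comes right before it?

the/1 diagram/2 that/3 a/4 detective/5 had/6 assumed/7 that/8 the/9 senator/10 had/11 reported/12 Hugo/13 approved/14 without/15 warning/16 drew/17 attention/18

The displaced element is "the diagram" (word 2).
It is linked across 2 clause boundaries (that → Ø).
It functions as the direct object of "approved", so the gap sits immediately after word 14 ("approved").
Base order: A detective had assumed that the senator had reported Hugo approved the diagram without warning.

14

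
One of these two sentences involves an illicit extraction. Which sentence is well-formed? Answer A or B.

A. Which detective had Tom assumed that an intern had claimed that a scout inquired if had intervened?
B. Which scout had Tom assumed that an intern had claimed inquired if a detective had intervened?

B

In A, the wh-phrase is extracted from inside a wh-island (introduced by "if"), which blocks movement.
In B, the extraction path crosses only that-complement boundaries, which are transparent.
So B is grammatical.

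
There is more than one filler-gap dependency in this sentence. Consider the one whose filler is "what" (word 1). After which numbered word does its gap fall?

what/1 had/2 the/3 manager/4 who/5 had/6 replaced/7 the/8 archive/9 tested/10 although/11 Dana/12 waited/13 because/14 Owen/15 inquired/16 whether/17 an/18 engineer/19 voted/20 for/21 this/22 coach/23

The displaced element is "what" (word 1).
It functions as the direct object of "tested", so the gap sits immediately after word 10 ("tested").
Base order: The manager who had replaced the archive had tested what although Dana waited because Owen inquired whether an engineer voted for this coach.

10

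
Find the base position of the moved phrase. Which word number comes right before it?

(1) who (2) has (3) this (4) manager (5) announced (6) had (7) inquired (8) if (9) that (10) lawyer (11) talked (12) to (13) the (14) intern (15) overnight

The displaced element is "who" (word 1).
It is linked across 1 clause boundary (Ø).
It functions as the subject of "inquired", so the gap sits immediately after word 5 ("announced").
Base order: This manager has announced who had inquired if that lawyer talked to the intern overnight.

5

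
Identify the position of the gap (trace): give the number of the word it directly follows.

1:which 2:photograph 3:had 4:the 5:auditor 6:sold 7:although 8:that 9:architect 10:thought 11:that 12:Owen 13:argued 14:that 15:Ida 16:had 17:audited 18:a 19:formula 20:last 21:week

The displaced element is "which photograph" (word 2).
It functions as the direct object of "sold", so the gap sits immediately after word 6 ("sold").
Base order: The auditor had sold which photograph although that architect thought that Owen argued that Ida had audited a formula last week.

6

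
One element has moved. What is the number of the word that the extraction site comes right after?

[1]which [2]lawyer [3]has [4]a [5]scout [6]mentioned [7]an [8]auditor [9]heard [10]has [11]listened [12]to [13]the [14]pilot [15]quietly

9

The displaced element is "which lawyer" (word 2).
It is linked across 2 clause boundaries (Ø → Ø).
It functions as the subject of "listened", so the gap sits immediately after word 9 ("heard").
Base order: A scout has mentioned an auditor heard which lawyer has listened to the pilot quietly.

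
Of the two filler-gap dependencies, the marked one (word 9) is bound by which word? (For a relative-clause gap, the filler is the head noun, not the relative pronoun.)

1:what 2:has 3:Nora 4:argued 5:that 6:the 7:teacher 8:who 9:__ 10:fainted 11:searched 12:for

The marked gap is inside the relative clause, the subject of "fainted".
Its filler is the head noun "teacher" (via "who"), at word 7.
(The other dependency links word 1 to a gap after word 12.)

7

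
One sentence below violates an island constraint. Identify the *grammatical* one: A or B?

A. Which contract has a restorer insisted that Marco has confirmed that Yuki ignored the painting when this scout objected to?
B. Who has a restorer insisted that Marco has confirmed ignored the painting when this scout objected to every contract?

In A, the wh-phrase is extracted from inside an adjunct island (introduced by "when"), which blocks movement.
In B, the extraction path crosses only that-complement boundaries, which are transparent.
So B is grammatical.

B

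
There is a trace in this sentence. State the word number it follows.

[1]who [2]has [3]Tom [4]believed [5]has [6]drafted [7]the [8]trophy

4

The displaced element is "who" (word 1).
It is linked across 1 clause boundary (Ø).
It functions as the subject of "drafted", so the gap sits immediately after word 4 ("believed").
Base order: Tom has believed who has drafted the trophy.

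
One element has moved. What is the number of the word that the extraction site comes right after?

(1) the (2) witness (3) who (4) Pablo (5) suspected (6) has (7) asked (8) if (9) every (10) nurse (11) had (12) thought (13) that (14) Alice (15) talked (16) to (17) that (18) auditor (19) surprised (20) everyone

The displaced element is "the witness" (word 2).
It is linked across 1 clause boundary (Ø).
It functions as the subject of "asked", so the gap sits immediately after word 5 ("suspected").
Base order: Pablo suspected that the witness has asked if every nurse had thought that Alice talked to that auditor.

5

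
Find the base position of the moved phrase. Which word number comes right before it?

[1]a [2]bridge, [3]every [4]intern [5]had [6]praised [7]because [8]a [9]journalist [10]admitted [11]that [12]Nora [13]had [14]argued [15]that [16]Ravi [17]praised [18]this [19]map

6

The displaced element is "a bridge" (word 2).
It functions as the direct object of "praised", so the gap sits immediately after word 6 ("praised").
Base order: Every intern had praised a bridge because a journalist admitted that Nora had argued that Ravi praised this map.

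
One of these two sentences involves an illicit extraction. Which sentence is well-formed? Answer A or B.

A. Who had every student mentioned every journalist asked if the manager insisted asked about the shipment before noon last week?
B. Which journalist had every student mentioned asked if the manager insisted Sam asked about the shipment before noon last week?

In A, the wh-phrase is extracted from inside a wh-island (introduced by "if"), which blocks movement.
In B, the extraction path crosses only that-complement boundaries, which are transparent.
So B is grammatical.

B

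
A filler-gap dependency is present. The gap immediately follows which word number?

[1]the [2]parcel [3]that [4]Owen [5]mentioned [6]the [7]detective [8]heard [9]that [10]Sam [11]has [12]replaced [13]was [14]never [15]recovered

12

The displaced element is "the parcel" (word 2).
It is linked across 2 clause boundaries (Ø → that).
It functions as the direct object of "replaced", so the gap sits immediately after word 12 ("replaced").
Base order: Owen mentioned the detective heard that Sam has replaced the parcel.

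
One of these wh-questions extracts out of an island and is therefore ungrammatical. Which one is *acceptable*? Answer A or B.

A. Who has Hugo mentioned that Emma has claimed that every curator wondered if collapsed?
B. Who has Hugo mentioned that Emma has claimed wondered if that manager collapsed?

B

In A, the wh-phrase is extracted from inside a wh-island (introduced by "if"), which blocks movement.
In B, the extraction path crosses only that-complement boundaries, which are transparent.
So B is grammatical.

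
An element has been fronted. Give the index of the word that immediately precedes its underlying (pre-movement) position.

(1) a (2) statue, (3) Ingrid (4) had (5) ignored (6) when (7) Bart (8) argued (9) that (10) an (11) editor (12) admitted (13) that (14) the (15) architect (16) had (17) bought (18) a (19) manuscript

5

The displaced element is "a statue" (word 2).
It functions as the direct object of "ignored", so the gap sits immediately after word 5 ("ignored").
Base order: Ingrid had ignored a statue when Bart argued that an editor admitted that the architect had bought a manuscript.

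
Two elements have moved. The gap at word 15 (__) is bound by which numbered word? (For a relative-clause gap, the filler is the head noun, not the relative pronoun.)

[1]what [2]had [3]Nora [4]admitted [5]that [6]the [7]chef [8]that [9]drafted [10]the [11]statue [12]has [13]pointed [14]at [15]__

1

The marked gap is the object of the preposition "at" of "pointed".
Its filler is the fronted wh-phrase "what", at word 1.
(The other dependency links word 7 to a gap after word 8.)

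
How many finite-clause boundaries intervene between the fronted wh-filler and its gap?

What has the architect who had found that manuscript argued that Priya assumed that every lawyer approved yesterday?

"what" is extracted from the object of "approved".
Boundaries crossed, outermost first: [that], [that] — 2 in total.

2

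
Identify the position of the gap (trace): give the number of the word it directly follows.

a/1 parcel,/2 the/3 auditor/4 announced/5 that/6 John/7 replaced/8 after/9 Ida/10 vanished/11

The displaced element is "a parcel" (word 2).
It is linked across 1 clause boundary (that).
It functions as the direct object of "replaced", so the gap sits immediately after word 8 ("replaced").
Base order: The auditor announced that John replaced a parcel after Ida vanished.

8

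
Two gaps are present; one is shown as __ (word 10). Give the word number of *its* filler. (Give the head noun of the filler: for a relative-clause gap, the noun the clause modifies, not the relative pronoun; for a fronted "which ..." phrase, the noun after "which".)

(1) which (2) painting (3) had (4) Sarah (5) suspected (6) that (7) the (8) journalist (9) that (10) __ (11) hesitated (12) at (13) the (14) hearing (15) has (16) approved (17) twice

8

The marked gap is inside the relative clause, the subject of "hesitated".
Its filler is the head noun "journalist" (via "that"), at word 8.
(The other dependency links word 2 to a gap after word 16.)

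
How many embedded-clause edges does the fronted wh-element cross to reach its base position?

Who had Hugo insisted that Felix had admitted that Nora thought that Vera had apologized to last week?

"who" is extracted from the PP object of "apologized".
Boundaries crossed, outermost first: [that], [that], [that] — 3 in total.

3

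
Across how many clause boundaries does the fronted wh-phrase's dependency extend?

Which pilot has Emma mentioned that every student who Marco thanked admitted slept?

2

"which pilot" is extracted from the subject of "slept".
Boundaries crossed, outermost first: [that], [Ø] — 2 in total.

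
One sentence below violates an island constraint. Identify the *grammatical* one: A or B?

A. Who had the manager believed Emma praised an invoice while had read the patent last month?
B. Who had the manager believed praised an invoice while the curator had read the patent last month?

In A, the wh-phrase is extracted from inside an adjunct island (introduced by "while"), which blocks movement.
In B, the extraction path crosses only that-complement boundaries, which are transparent.
So B is grammatical.

B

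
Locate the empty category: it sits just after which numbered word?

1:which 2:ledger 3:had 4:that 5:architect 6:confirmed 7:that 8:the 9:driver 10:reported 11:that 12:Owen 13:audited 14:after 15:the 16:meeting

13

The displaced element is "which ledger" (word 2).
It is linked across 2 clause boundaries (that → that).
It functions as the direct object of "audited", so the gap sits immediately after word 13 ("audited").
Base order: That architect had confirmed that the driver reported that Owen audited which ledger after the meeting.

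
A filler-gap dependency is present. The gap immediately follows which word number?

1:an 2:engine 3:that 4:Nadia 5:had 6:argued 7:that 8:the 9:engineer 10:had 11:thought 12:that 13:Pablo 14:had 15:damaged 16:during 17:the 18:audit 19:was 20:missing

The displaced element is "an engine" (word 2).
It is linked across 2 clause boundaries (that → that).
It functions as the direct object of "damaged", so the gap sits immediately after word 15 ("damaged").
Base order: Nadia had argued that the engineer had thought that Pablo had damaged an engine during the audit.

15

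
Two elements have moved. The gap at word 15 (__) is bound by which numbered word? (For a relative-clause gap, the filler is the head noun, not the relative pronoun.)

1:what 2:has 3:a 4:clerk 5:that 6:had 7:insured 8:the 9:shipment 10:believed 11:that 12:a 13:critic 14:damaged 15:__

1

The marked gap is the direct object of "damaged".
Its filler is the fronted wh-phrase "what", at word 1.
(The other dependency links word 4 to a gap after word 5.)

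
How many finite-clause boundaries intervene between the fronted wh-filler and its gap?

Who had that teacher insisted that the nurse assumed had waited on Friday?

2

"who" is extracted from the subject of "waited".
Boundaries crossed, outermost first: [that], [Ø] — 2 in total.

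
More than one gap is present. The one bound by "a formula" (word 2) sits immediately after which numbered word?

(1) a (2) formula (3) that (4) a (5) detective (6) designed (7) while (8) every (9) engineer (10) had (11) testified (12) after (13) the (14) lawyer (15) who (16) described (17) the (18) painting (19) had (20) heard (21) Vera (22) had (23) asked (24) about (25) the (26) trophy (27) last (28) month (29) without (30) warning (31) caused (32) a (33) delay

6

The displaced element is "a formula" (word 2).
It functions as the direct object of "designed", so the gap sits immediately after word 6 ("designed").
Base order: A detective designed a formula while every engineer had testified after the lawyer who described the painting had heard Vera had asked about the trophy last month without warning.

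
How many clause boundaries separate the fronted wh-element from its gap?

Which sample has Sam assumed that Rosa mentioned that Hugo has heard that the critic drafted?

3

"which sample" is extracted from the object of "drafted".
Boundaries crossed, outermost first: [that], [that], [that] — 3 in total.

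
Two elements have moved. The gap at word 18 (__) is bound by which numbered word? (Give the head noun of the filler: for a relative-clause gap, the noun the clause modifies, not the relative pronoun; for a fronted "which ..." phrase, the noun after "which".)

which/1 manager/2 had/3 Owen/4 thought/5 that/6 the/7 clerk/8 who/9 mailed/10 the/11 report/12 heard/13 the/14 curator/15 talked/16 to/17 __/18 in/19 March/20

2

The marked gap is the object of the preposition "to" of "talked".
Its filler is the fronted wh-phrase "which manager", at word 2.
(The other dependency links word 8 to a gap after word 9.)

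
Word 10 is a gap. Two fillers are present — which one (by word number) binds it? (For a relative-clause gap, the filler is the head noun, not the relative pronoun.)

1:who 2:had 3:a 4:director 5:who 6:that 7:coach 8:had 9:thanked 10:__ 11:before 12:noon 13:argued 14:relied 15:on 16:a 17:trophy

4

The marked gap is inside the relative clause, the direct object of "thanked".
Its filler is the head noun "director" (via "who"), at word 4.
(The other dependency links word 1 to a gap after word 13.)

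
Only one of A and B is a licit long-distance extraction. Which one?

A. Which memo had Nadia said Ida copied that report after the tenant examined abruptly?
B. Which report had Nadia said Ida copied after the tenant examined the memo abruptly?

B

In A, the wh-phrase is extracted from inside an adjunct island (introduced by "after"), which blocks movement.
In B, the extraction path crosses only that-complement boundaries, which are transparent.
So B is grammatical.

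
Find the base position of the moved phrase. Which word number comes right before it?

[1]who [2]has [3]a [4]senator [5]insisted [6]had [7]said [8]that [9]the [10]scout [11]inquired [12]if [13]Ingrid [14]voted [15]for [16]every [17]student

The displaced element is "who" (word 1).
It is linked across 1 clause boundary (Ø).
It functions as the subject of "said", so the gap sits immediately after word 5 ("insisted").
Base order: A senator has insisted that who had said that the scout inquired if Ingrid voted for every student.

5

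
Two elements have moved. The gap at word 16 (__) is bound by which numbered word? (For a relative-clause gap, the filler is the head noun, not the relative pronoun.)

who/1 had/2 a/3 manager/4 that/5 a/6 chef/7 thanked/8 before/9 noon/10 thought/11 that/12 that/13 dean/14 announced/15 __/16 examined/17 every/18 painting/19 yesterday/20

The marked gap is the subject of "examined".
Its filler is the fronted wh-phrase "who", at word 1.
(The other dependency links word 4 to a gap after word 8.)

1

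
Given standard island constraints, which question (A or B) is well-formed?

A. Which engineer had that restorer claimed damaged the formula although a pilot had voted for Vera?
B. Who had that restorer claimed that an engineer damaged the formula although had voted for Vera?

In B, the wh-phrase is extracted from inside an adjunct island (introduced by "although"), which blocks movement.
In A, the extraction path crosses only that-complement boundaries, which are transparent.
So A is grammatical.

A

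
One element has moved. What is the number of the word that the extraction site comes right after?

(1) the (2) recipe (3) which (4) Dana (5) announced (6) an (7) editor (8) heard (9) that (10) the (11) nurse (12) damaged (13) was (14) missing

The displaced element is "the recipe" (word 2).
It is linked across 2 clause boundaries (Ø → that).
It functions as the direct object of "damaged", so the gap sits immediately after word 12 ("damaged").
Base order: Dana announced an editor heard that the nurse damaged the recipe.

12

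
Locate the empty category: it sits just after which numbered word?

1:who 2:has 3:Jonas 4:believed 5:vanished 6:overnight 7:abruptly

The displaced element is "who" (word 1).
It is linked across 1 clause boundary (Ø).
It functions as the subject of "vanished", so the gap sits immediately after word 4 ("believed").
Base order: Jonas has believed who vanished overnight abruptly.

4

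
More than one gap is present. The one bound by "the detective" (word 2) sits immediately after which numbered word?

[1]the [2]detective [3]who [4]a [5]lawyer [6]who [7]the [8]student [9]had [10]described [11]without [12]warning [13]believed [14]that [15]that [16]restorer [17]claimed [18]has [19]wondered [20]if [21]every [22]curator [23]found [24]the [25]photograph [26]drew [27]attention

17

The displaced element is "the detective" (word 2).
It is linked across 2 clause boundaries (that → Ø).
It functions as the subject of "wondered", so the gap sits immediately after word 17 ("claimed").
Base order: A lawyer who the student had described without warning believed that that restorer claimed that the detective has wondered if every curator found the photograph.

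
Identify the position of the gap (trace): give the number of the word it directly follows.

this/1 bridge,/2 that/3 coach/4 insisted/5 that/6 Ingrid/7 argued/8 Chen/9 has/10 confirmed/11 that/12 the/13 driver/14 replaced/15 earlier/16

15

The displaced element is "this bridge" (word 2).
It is linked across 3 clause boundaries (that → Ø → that).
It functions as the direct object of "replaced", so the gap sits immediately after word 15 ("replaced").
Base order: That coach insisted that Ingrid argued Chen has confirmed that the driver replaced this bridge earlier.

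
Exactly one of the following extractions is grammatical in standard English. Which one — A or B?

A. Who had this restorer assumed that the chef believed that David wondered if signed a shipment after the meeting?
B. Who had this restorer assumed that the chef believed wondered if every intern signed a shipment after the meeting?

B

In A, the wh-phrase is extracted from inside a wh-island (introduced by "if"), which blocks movement.
In B, the extraction path crosses only that-complement boundaries, which are transparent.
So B is grammatical.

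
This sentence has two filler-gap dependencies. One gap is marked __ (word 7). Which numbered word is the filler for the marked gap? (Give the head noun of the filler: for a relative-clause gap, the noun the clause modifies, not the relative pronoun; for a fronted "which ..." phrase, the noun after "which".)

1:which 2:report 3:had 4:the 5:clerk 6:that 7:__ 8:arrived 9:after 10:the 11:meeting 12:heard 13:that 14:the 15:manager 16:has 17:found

The marked gap is inside the relative clause, the subject of "arrived".
Its filler is the head noun "clerk" (via "that"), at word 5.
(The other dependency links word 2 to a gap after word 17.)

5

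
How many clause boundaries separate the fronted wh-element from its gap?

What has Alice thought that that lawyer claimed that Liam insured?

"what" is extracted from the object of "insured".
Boundaries crossed, outermost first: [that], [that] — 2 in total.

2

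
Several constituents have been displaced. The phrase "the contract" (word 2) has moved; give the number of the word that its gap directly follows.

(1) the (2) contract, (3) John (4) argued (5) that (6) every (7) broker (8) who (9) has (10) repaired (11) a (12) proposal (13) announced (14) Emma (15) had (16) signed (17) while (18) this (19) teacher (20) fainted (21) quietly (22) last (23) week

16

The displaced element is "the contract" (word 2).
It is linked across 2 clause boundaries (that → Ø).
It functions as the direct object of "signed", so the gap sits immediately after word 16 ("signed").
Base order: John argued that every broker who has repaired a proposal announced Emma had signed the contract while this teacher fainted quietly last week.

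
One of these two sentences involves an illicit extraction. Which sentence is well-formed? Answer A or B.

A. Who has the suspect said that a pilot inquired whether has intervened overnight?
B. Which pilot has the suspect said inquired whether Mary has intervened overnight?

B

In A, the wh-phrase is extracted from inside a wh-island (introduced by "whether"), which blocks movement.
In B, the extraction path crosses only that-complement boundaries, which are transparent.
So B is grammatical.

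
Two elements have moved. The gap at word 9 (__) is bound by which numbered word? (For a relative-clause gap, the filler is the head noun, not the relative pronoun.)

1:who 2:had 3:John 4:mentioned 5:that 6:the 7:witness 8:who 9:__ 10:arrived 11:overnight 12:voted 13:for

The marked gap is inside the relative clause, the subject of "arrived".
Its filler is the head noun "witness" (via "who"), at word 7.
(The other dependency links word 1 to a gap after word 13.)

7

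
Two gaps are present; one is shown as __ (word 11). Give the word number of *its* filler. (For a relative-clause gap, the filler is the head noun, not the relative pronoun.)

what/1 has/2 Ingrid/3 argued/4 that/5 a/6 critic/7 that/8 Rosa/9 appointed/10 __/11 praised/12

The marked gap is inside the relative clause, the direct object of "appointed".
Its filler is the head noun "critic" (via "that"), at word 7.
(The other dependency links word 1 to a gap after word 12.)

7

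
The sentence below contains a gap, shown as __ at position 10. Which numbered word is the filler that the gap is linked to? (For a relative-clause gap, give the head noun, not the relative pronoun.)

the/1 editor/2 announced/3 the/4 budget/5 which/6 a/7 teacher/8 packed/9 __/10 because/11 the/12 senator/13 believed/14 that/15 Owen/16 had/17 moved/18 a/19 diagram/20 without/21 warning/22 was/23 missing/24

The gap at 10 is the object of "packed", inside a relative clause.
The relative pronoun is "which" (word 6); it is bound by the head noun immediately before it.
Its filler is the head noun "budget", at word 5.

5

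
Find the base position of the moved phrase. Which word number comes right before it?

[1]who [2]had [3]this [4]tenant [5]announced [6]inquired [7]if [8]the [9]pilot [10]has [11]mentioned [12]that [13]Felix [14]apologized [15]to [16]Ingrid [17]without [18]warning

5

The displaced element is "who" (word 1).
It is linked across 1 clause boundary (Ø).
It functions as the subject of "inquired", so the gap sits immediately after word 5 ("announced").
Base order: This tenant had announced who inquired if the pilot has mentioned that Felix apologized to Ingrid without warning.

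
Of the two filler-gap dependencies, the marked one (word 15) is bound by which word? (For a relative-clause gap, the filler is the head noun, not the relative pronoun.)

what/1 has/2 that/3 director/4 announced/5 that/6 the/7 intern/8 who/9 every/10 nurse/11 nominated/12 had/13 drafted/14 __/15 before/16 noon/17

1

The marked gap is the direct object of "drafted".
Its filler is the fronted wh-phrase "what", at word 1.
(The other dependency links word 8 to a gap after word 12.)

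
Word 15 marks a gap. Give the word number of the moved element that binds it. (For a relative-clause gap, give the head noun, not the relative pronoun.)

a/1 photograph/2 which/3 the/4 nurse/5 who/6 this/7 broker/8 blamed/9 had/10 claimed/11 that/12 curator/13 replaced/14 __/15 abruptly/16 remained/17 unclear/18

The gap at 15 is the object of "replaced", inside a relative clause.
The relative pronoun is "which" (word 3); it is bound by the head noun immediately before it.
Its filler is the head noun "photograph", at word 2.

2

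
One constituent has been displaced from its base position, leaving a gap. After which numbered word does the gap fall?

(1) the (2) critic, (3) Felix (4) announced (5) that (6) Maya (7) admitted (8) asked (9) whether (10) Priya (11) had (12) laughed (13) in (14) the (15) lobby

The displaced element is "the critic" (word 2).
It is linked across 2 clause boundaries (that → Ø).
It functions as the subject of "asked", so the gap sits immediately after word 7 ("admitted").
Base order: Felix announced that Maya admitted that the critic asked whether Priya had laughed in the lobby.

7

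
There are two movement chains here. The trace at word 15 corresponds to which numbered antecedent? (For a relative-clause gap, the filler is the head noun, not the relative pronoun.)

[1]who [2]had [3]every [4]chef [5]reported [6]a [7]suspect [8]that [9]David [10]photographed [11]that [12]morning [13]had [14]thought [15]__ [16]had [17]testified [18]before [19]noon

1

The marked gap is the subject of "testified".
Its filler is the fronted wh-phrase "who", at word 1.
(The other dependency links word 7 to a gap after word 10.)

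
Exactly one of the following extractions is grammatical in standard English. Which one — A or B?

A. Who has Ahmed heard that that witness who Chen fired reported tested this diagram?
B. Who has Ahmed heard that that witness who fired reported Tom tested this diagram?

In B, the wh-phrase is extracted from inside a complex-NP island (relative clause) (introduced by "who"), which blocks movement.
In A, the extraction path crosses only that-complement boundaries, which are transparent.
So A is grammatical.

A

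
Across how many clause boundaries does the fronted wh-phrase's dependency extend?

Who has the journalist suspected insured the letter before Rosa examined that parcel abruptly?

1

"who" is extracted from the subject of "insured".
Boundaries crossed, outermost first: [Ø] — 1 in total.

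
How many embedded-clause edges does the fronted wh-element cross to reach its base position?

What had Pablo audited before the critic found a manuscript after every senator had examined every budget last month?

"what" originates inside the matrix clause — no clause boundary is crossed.

0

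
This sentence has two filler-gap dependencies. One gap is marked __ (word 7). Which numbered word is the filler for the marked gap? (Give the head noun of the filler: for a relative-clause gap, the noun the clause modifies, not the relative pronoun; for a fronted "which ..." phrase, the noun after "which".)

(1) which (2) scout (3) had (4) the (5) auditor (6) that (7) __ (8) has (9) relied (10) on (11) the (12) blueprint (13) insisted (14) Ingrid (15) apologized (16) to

5

The marked gap is inside the relative clause, the subject of "relied".
Its filler is the head noun "auditor" (via "that"), at word 5.
(The other dependency links word 2 to a gap after word 16.)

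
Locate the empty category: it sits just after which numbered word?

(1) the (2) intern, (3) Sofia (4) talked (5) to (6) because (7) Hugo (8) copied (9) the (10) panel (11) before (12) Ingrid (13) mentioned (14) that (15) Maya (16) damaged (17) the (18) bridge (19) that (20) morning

The displaced element is "the intern" (word 2).
It functions as the object of the preposition "to" of "talked", so the gap sits immediately after word 5 ("to").
Base order: Sofia talked to the intern because Hugo copied the panel before Ingrid mentioned that Maya damaged the bridge that morning.

5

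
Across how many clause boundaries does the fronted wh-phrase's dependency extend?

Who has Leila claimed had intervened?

"who" is extracted from the subject of "intervened".
Boundaries crossed, outermost first: [Ø] — 1 in total.

1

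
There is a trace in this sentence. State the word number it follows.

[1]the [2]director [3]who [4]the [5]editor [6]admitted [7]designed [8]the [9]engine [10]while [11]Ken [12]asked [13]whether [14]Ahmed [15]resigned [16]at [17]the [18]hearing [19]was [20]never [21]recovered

The displaced element is "the director" (word 2).
It is linked across 1 clause boundary (Ø).
It functions as the subject of "designed", so the gap sits immediately after word 6 ("admitted").
Base order: The editor admitted that the director designed the engine while Ken asked whether Ahmed resigned at the hearing.

6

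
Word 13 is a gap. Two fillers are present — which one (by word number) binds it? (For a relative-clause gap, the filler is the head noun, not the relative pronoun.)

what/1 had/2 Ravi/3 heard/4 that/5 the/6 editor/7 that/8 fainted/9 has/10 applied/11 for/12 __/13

1

The marked gap is the object of the preposition "for" of "applied".
Its filler is the fronted wh-phrase "what", at word 1.
(The other dependency links word 7 to a gap after word 8.)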